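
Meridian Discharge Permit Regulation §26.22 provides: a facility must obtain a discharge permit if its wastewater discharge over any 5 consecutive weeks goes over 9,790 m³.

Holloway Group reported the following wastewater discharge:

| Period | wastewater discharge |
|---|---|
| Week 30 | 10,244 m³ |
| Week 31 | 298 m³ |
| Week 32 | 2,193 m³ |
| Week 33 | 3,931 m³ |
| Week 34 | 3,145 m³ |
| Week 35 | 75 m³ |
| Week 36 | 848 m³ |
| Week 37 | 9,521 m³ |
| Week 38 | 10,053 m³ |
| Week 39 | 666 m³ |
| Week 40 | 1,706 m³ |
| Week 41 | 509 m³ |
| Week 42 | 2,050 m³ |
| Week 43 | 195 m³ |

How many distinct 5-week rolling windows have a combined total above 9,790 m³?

Week 30–Week 34: 10,244 m³ + 298 m³ + 2,193 m³ + 3,931 m³ + 3,145 m³ = 19,811 m³ (over)
Week 31–Week 35: 298 m³ + 2,193 m³ + 3,931 m³ + 3,145 m³ + 75 m³ = 9,642 m³ (under)
Week 32–Week 36: 2,193 m³ + 3,931 m³ + 3,145 m³ + 75 m³ + 848 m³ = 10,192 m³ (over)
Week 33–Week 37: 3,931 m³ + 3,145 m³ + 75 m³ + 848 m³ + 9,521 m³ = 17,520 m³ (over)
Week 34–Week 38: 3,145 m³ + 75 m³ + 848 m³ + 9,521 m³ + 10,053 m³ = 23,642 m³ (over)
Week 35–Week 39: 75 m³ + 848 m³ + 9,521 m³ + 10,053 m³ + 666 m³ = 21,163 m³ (over)
Week 36–Week 40: 848 m³ + 9,521 m³ + 10,053 m³ + 666 m³ + 1,706 m³ = 22,794 m³ (over)
Week 37–Week 41: 9,521 m³ + 10,053 m³ + 666 m³ + 1,706 m³ + 509 m³ = 22,455 m³ (over)
Week 38–Week 42: 10,053 m³ + 666 m³ + 1,706 m³ + 509 m³ + 2,050 m³ = 14,984 m³ (over)
Week 39–Week 43: 666 m³ + 1,706 m³ + 509 m³ + 2,050 m³ + 195 m³ = 5,126 m³ (under)
8 windows exceed the threshold.

8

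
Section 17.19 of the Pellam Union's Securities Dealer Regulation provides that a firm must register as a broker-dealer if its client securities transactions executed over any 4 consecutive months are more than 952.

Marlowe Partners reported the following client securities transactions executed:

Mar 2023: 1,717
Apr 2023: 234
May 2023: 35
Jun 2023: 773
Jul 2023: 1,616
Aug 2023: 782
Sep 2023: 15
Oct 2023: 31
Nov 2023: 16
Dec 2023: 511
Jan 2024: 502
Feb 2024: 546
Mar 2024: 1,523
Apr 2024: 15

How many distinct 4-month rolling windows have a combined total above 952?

9

Mar 2023–Jun 2023: 1,717 + 234 + 35 + 773 = 2,759 (over)
Apr 2023–Jul 2023: 234 + 35 + 773 + 1,616 = 2,658 (over)
May 2023–Aug 2023: 35 + 773 + 1,616 + 782 = 3,206 (over)
Jun 2023–Sep 2023: 773 + 1,616 + 782 + 15 = 3,186 (over)
Jul 2023–Oct 2023: 1,616 + 782 + 15 + 31 = 2,444 (over)
Aug 2023–Nov 2023: 782 + 15 + 31 + 16 = 844 (under)
Sep 2023–Dec 2023: 15 + 31 + 16 + 511 = 573 (under)
Oct 2023–Jan 2024: 31 + 16 + 511 + 502 = 1,060 (over)
Nov 2023–Feb 2024: 16 + 511 + 502 + 546 = 1,575 (over)
Dec 2023–Mar 2024: 511 + 502 + 546 + 1,523 = 3,082 (over)
Jan 2024–Apr 2024: 502 + 546 + 1,523 + 15 = 2,586 (over)
9 windows exceed the threshold.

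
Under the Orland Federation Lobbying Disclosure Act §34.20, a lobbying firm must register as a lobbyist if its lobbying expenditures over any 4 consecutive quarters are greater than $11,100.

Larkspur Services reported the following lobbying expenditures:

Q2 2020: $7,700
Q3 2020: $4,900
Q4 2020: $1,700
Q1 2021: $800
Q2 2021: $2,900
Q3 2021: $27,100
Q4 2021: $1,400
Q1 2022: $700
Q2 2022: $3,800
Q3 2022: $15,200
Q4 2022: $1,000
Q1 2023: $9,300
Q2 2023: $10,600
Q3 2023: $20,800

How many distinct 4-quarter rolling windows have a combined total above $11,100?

Q2 2020–Q1 2021: $7,700 + $4,900 + $1,700 + $800 = $15,100 (over)
Q3 2020–Q2 2021: $4,900 + $1,700 + $800 + $2,900 = $10,300 (under)
Q4 2020–Q3 2021: $1,700 + $800 + $2,900 + $27,100 = $32,500 (over)
Q1 2021–Q4 2021: $800 + $2,900 + $27,100 + $1,400 = $32,200 (over)
Q2 2021–Q1 2022: $2,900 + $27,100 + $1,400 + $700 = $32,100 (over)
Q3 2021–Q2 2022: $27,100 + $1,400 + $700 + $3,800 = $33,000 (over)
Q4 2021–Q3 2022: $1,400 + $700 + $3,800 + $15,200 = $21,100 (over)
Q1 2022–Q4 2022: $700 + $3,800 + $15,200 + $1,000 = $20,700 (over)
Q2 2022–Q1 2023: $3,800 + $15,200 + $1,000 + $9,300 = $29,300 (over)
Q3 2022–Q2 2023: $15,200 + $1,000 + $9,300 + $10,600 = $36,100 (over)
Q4 2022–Q3 2023: $1,000 + $9,300 + $10,600 + $20,800 = $41,700 (over)
10 windows exceed the threshold.

10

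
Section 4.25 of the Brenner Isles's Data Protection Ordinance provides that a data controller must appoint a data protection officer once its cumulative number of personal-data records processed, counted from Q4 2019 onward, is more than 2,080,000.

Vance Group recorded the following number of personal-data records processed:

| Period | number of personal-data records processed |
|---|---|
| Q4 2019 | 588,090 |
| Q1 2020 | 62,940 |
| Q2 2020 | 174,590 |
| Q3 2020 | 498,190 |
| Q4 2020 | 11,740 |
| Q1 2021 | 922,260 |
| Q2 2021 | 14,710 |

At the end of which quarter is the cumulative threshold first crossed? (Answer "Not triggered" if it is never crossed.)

Q1 2021

Through Q4 2019: 588,090
Through Q1 2020: 651,030
Through Q2 2020: 825,620
Through Q3 2020: 1,323,810
Through Q4 2020: 1,335,550
Through Q1 2021: 2,257,810 ← exceeds threshold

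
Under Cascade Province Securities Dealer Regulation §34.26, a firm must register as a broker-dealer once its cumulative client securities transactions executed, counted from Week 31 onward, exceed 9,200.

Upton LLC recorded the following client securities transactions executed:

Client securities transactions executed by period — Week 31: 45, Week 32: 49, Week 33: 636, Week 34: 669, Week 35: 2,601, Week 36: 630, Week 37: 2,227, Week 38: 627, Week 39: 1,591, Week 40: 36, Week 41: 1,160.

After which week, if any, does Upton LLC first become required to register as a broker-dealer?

Through Week 31: 45
Through Week 32: 94
Through Week 33: 730
Through Week 34: 1,399
Through Week 35: 4,000
Through Week 36: 4,630
Through Week 37: 6,857
Through Week 38: 7,484
Through Week 39: 9,075
Through Week 40: 9,111
Through Week 41: 10,271 ← exceeds threshold

Week 41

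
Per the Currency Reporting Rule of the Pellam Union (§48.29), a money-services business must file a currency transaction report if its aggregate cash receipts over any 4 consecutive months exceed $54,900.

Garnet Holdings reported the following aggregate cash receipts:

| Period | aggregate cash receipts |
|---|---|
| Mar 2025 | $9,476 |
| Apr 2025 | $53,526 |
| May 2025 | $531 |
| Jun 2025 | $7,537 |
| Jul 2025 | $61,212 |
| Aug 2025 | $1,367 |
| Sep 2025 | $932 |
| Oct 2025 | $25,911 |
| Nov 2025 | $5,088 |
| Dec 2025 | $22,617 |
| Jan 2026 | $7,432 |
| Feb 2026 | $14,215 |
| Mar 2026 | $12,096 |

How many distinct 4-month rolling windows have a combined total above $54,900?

7

Mar 2025–Jun 2025: $9,476 + $53,526 + $531 + $7,537 = $71,070 (over)
Apr 2025–Jul 2025: $53,526 + $531 + $7,537 + $61,212 = $122,806 (over)
May 2025–Aug 2025: $531 + $7,537 + $61,212 + $1,367 = $70,647 (over)
Jun 2025–Sep 2025: $7,537 + $61,212 + $1,367 + $932 = $71,048 (over)
Jul 2025–Oct 2025: $61,212 + $1,367 + $932 + $25,911 = $89,422 (over)
Aug 2025–Nov 2025: $1,367 + $932 + $25,911 + $5,088 = $33,298 (under)
Sep 2025–Dec 2025: $932 + $25,911 + $5,088 + $22,617 = $54,548 (under)
Oct 2025–Jan 2026: $25,911 + $5,088 + $22,617 + $7,432 = $61,048 (over)
Nov 2025–Feb 2026: $5,088 + $22,617 + $7,432 + $14,215 = $49,352 (under)
Dec 2025–Mar 2026: $22,617 + $7,432 + $14,215 + $12,096 = $56,360 (over)
7 windows exceed the threshold.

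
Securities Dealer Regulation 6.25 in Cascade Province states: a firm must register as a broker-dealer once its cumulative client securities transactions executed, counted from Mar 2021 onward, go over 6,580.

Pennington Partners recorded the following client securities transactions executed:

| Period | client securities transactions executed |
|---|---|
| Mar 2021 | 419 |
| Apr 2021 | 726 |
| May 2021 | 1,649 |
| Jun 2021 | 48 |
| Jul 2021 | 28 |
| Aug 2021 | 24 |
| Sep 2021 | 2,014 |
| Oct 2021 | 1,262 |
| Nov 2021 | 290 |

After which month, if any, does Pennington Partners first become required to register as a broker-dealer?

Not triggered

Through Mar 2021: 419
Through Apr 2021: 1,145
Through May 2021: 2,794
Through Jun 2021: 2,842
Through Jul 2021: 2,870
Through Aug 2021: 2,894
Through Sep 2021: 4,908
Through Oct 2021: 6,170
Through Nov 2021: 6,460
Final cumulative total 6,460 ≤ 6,580; the threshold is never exceeded.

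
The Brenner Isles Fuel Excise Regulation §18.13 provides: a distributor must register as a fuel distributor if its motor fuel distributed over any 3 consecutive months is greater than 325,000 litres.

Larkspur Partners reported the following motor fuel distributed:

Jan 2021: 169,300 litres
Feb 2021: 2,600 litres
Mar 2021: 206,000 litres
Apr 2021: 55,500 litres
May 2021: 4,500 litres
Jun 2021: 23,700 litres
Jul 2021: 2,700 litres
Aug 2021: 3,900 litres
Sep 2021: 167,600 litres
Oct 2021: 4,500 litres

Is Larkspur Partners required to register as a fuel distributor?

Jan 2021–Mar 2021: 169,300 litres + 2,600 litres + 206,000 litres = 377,900 litres (over)
Feb 2021–Apr 2021: 2,600 litres + 206,000 litres + 55,500 litres = 264,100 litres (under)
Mar 2021–May 2021: 206,000 litres + 55,500 litres + 4,500 litres = 266,000 litres (under)
Apr 2021–Jun 2021: 55,500 litres + 4,500 litres + 23,700 litres = 83,700 litres (under)
May 2021–Jul 2021: 4,500 litres + 23,700 litres + 2,700 litres = 30,900 litres (under)
Jun 2021–Aug 2021: 23,700 litres + 2,700 litres + 3,900 litres = 30,300 litres (under)
Jul 2021–Sep 2021: 2,700 litres + 3,900 litres + 167,600 litres = 174,200 litres (under)
Aug 2021–Oct 2021: 3,900 litres + 167,600 litres + 4,500 litres = 176,000 litres (under)
At least one window exceeds 325,000 litres.

Yes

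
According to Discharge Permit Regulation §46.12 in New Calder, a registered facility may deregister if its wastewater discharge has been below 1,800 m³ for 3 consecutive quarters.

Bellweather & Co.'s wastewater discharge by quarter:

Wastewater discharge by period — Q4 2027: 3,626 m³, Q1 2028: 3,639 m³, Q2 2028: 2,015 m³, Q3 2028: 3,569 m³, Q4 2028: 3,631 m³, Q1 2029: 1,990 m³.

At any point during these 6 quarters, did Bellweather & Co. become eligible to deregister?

No

No quarter is below 1,800 m³.
Longest run of consecutive quarters below the threshold: 0.
0 < 3, so Bellweather & Co. never became eligible.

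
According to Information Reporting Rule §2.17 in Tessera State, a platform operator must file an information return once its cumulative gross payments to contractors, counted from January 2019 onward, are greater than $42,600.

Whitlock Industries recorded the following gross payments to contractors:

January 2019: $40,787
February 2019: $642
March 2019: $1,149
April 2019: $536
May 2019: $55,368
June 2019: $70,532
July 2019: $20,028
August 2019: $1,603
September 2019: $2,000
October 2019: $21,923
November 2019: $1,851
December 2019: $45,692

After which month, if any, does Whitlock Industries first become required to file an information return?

April 2019

Through January 2019: $40,787
Through February 2019: $41,429
Through March 2019: $42,578
Through April 2019: $43,114 ← exceeds threshold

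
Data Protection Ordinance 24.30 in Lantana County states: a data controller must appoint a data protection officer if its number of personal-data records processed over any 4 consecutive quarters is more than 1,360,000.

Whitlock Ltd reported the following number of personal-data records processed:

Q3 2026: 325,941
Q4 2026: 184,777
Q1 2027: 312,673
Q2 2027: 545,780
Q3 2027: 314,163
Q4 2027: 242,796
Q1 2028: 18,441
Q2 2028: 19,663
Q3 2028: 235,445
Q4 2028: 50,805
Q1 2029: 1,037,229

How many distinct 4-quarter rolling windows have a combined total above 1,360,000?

Q3 2026–Q2 2027: 325,941 + 184,777 + 312,673 + 545,780 = 1,369,171 (over)
Q4 2026–Q3 2027: 184,777 + 312,673 + 545,780 + 314,163 = 1,357,393 (under)
Q1 2027–Q4 2027: 312,673 + 545,780 + 314,163 + 242,796 = 1,415,412 (over)
Q2 2027–Q1 2028: 545,780 + 314,163 + 242,796 + 18,441 = 1,121,180 (under)
Q3 2027–Q2 2028: 314,163 + 242,796 + 18,441 + 19,663 = 595,063 (under)
Q4 2027–Q3 2028: 242,796 + 18,441 + 19,663 + 235,445 = 516,345 (under)
Q1 2028–Q4 2028: 18,441 + 19,663 + 235,445 + 50,805 = 324,354 (under)
Q2 2028–Q1 2029: 19,663 + 235,445 + 50,805 + 1,037,229 = 1,343,142 (under)
2 windows exceed the threshold.

2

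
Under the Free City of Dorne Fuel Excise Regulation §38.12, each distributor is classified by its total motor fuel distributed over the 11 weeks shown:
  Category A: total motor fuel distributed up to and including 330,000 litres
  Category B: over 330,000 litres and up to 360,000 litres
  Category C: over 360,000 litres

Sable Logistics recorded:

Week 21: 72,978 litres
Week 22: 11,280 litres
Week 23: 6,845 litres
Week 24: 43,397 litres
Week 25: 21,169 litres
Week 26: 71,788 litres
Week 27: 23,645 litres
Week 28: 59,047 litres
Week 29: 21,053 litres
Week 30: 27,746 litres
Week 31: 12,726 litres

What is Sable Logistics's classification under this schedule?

Category C

Total motor fuel distributed: 72,978 litres + 11,280 litres + 6,845 litres + 43,397 litres + 21,169 litres + 71,788 litres + 23,645 litres + 59,047 litres + 21,053 litres + 27,746 litres + 12,726 litres = 371,674 litres.
371,674 litres > 360,000 litres, so Category C applies.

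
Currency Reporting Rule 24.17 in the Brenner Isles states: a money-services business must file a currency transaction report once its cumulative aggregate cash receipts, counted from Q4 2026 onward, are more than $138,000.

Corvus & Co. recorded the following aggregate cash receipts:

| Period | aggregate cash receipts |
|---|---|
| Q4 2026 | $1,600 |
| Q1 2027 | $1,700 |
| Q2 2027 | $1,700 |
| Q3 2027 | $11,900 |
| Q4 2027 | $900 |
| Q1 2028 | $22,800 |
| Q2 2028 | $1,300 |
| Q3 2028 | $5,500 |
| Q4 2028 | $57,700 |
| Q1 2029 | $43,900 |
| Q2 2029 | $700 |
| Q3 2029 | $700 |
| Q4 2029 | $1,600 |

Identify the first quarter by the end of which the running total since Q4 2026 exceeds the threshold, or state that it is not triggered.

Q1 2029

Through Q4 2026: $1,600
Through Q1 2027: $3,300
Through Q2 2027: $5,000
Through Q3 2027: $16,900
Through Q4 2027: $17,800
Through Q1 2028: $40,600
Through Q2 2028: $41,900
Through Q3 2028: $47,400
Through Q4 2028: $105,100
Through Q1 2029: $149,000 ← exceeds threshold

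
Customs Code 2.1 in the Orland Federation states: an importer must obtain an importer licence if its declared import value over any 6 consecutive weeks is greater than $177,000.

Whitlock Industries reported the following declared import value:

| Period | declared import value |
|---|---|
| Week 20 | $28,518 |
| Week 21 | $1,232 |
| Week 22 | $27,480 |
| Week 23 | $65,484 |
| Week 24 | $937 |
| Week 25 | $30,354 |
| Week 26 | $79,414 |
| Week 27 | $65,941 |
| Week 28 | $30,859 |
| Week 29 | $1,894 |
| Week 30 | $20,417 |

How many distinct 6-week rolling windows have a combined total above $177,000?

5

Week 20–Week 25: $28,518 + $1,232 + $27,480 + $65,484 + $937 + $30,354 = $154,005 (under)
Week 21–Week 26: $1,232 + $27,480 + $65,484 + $937 + $30,354 + $79,414 = $204,901 (over)
Week 22–Week 27: $27,480 + $65,484 + $937 + $30,354 + $79,414 + $65,941 = $269,610 (over)
Week 23–Week 28: $65,484 + $937 + $30,354 + $79,414 + $65,941 + $30,859 = $272,989 (over)
Week 24–Week 29: $937 + $30,354 + $79,414 + $65,941 + $30,859 + $1,894 = $209,399 (over)
Week 25–Week 30: $30,354 + $79,414 + $65,941 + $30,859 + $1,894 + $20,417 = $228,879 (over)
5 windows exceed the threshold.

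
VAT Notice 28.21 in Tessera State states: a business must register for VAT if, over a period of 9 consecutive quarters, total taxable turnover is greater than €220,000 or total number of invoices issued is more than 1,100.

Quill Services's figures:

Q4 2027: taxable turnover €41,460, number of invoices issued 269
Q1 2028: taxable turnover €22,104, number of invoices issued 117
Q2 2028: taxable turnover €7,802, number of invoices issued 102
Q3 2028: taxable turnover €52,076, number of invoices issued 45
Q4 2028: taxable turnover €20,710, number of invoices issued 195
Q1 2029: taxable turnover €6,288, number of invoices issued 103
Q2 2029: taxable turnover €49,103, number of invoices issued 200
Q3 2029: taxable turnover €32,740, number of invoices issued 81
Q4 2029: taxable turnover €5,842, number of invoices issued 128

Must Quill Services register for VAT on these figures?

Total taxable turnover: €41,460 + €22,104 + €7,802 + €52,076 + €20,710 + €6,288 + €49,103 + €32,740 + €5,842 = €238,125 (> €220,000).
Total number of invoices issued: 269 + 117 + 102 + 45 + 195 + 103 + 200 + 81 + 128 = 1,240 (> 1,100).
The test is 'or': at least one threshold is exceeded.

Yes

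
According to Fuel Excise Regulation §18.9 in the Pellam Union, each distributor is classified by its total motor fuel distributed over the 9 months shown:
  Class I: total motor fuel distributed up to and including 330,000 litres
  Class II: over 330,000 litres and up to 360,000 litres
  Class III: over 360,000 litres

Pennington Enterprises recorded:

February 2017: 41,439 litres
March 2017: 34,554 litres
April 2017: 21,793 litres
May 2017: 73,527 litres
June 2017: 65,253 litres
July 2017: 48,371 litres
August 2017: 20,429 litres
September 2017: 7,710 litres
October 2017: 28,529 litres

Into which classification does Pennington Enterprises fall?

Total motor fuel distributed: 41,439 litres + 34,554 litres + 21,793 litres + 73,527 litres + 65,253 litres + 48,371 litres + 20,429 litres + 7,710 litres + 28,529 litres = 341,605 litres.
330,000 litres < 341,605 litres ≤ 360,000 litres, so Class II applies.

Class II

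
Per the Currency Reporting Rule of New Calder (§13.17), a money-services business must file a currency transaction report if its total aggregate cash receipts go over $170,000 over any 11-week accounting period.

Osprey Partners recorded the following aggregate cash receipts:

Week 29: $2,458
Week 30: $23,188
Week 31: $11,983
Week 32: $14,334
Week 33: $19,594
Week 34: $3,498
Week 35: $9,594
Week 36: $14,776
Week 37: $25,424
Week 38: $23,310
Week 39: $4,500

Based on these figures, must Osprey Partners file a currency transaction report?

Total aggregate cash receipts: $2,458 + $23,188 + $11,983 + $14,334 + $19,594 + $3,498 + $9,594 + $14,776 + $25,424 + $23,310 + $4,500 = $152,659.
$152,659 ≤ $170,000, so the threshold is not exceeded.

No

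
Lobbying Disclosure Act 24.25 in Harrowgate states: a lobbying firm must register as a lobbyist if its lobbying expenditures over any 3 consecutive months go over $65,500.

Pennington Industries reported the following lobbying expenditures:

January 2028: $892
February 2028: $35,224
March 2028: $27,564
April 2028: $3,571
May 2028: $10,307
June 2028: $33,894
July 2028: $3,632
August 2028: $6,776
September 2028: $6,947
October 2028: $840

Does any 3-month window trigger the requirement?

January 2028–March 2028: $892 + $35,224 + $27,564 = $63,680 (under)
February 2028–April 2028: $35,224 + $27,564 + $3,571 = $66,359 (over)
March 2028–May 2028: $27,564 + $3,571 + $10,307 = $41,442 (under)
April 2028–June 2028: $3,571 + $10,307 + $33,894 = $47,772 (under)
May 2028–July 2028: $10,307 + $33,894 + $3,632 = $47,833 (under)
June 2028–August 2028: $33,894 + $3,632 + $6,776 = $44,302 (under)
July 2028–September 2028: $3,632 + $6,776 + $6,947 = $17,355 (under)
August 2028–October 2028: $6,776 + $6,947 + $840 = $14,563 (under)
At least one window exceeds $65,500.

Yes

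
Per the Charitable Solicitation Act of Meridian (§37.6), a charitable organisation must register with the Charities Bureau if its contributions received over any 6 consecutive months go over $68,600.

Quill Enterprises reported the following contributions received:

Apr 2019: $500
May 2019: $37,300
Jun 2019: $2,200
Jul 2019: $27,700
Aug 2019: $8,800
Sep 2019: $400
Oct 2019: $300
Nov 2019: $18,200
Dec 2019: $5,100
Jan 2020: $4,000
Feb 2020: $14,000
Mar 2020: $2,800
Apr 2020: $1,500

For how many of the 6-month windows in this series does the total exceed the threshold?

Apr 2019–Sep 2019: $500 + $37,300 + $2,200 + $27,700 + $8,800 + $400 = $76,900 (over)
May 2019–Oct 2019: $37,300 + $2,200 + $27,700 + $8,800 + $400 + $300 = $76,700 (over)
Jun 2019–Nov 2019: $2,200 + $27,700 + $8,800 + $400 + $300 + $18,200 = $57,600 (under)
Jul 2019–Dec 2019: $27,700 + $8,800 + $400 + $300 + $18,200 + $5,100 = $60,500 (under)
Aug 2019–Jan 2020: $8,800 + $400 + $300 + $18,200 + $5,100 + $4,000 = $36,800 (under)
Sep 2019–Feb 2020: $400 + $300 + $18,200 + $5,100 + $4,000 + $14,000 = $42,000 (under)
Oct 2019–Mar 2020: $300 + $18,200 + $5,100 + $4,000 + $14,000 + $2,800 = $44,400 (under)
Nov 2019–Apr 2020: $18,200 + $5,100 + $4,000 + $14,000 + $2,800 + $1,500 = $45,600 (under)
2 windows exceed the threshold.

2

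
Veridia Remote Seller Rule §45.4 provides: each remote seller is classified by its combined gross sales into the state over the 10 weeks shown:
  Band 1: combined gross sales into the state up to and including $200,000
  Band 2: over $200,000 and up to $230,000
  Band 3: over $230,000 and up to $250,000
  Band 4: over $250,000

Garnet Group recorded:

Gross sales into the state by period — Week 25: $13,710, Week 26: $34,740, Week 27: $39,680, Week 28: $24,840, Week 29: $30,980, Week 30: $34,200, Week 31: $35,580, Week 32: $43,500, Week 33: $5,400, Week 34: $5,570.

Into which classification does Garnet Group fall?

Band 4

Combined gross sales into the state: $13,710 + $34,740 + $39,680 + $24,840 + $30,980 + $34,200 + $35,580 + $43,500 + $5,400 + $5,570 = $268,200.
$268,200 > $250,000, so Band 4 applies.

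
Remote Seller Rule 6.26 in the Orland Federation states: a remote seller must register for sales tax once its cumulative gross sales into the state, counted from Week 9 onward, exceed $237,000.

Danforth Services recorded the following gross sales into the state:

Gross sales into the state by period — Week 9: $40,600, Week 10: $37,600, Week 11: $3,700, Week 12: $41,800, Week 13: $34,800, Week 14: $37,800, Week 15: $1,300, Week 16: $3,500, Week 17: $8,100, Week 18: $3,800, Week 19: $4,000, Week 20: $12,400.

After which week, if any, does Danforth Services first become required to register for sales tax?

Not triggered

Through Week 9: $40,600
Through Week 10: $78,200
Through Week 11: $81,900
Through Week 12: $123,700
Through Week 13: $158,500
Through Week 14: $196,300
Through Week 15: $197,600
Through Week 16: $201,100
Through Week 17: $209,200
Through Week 18: $213,000
Through Week 19: $217,000
Through Week 20: $229,400
Final cumulative total $229,400 ≤ $237,000; the threshold is never exceeded.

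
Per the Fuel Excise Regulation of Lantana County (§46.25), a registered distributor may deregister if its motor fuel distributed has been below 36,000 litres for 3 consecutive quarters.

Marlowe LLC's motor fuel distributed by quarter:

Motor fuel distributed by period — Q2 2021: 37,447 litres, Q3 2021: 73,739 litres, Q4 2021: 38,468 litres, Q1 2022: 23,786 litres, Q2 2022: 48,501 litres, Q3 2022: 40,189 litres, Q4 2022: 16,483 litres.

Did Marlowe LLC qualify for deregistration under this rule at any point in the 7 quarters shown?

No

Quarters below 36,000 litres: Q1 2022, Q4 2022.
Longest run of consecutive quarters below the threshold: 1.
1 < 3, so Marlowe LLC never became eligible.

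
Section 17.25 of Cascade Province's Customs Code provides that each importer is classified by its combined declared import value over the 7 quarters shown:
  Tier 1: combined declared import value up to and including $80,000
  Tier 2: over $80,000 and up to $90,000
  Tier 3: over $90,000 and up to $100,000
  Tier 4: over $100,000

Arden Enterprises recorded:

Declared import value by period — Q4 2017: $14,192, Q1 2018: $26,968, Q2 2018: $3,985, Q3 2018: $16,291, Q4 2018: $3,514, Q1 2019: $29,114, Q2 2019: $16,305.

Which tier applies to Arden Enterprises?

Combined declared import value: $14,192 + $26,968 + $3,985 + $16,291 + $3,514 + $29,114 + $16,305 = $110,369.
$110,369 > $100,000, so Tier 4 applies.

Tier 4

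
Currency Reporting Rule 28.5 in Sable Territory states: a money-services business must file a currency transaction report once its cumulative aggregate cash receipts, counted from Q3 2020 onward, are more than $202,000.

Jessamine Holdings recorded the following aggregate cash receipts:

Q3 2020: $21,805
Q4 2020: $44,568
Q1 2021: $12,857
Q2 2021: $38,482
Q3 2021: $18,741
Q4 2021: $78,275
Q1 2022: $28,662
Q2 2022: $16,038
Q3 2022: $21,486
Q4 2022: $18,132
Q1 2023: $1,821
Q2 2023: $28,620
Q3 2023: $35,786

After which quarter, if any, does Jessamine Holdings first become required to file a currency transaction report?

Through Q3 2020: $21,805
Through Q4 2020: $66,373
Through Q1 2021: $79,230
Through Q2 2021: $117,712
Through Q3 2021: $136,453
Through Q4 2021: $214,728 ← exceeds threshold

Q4 2021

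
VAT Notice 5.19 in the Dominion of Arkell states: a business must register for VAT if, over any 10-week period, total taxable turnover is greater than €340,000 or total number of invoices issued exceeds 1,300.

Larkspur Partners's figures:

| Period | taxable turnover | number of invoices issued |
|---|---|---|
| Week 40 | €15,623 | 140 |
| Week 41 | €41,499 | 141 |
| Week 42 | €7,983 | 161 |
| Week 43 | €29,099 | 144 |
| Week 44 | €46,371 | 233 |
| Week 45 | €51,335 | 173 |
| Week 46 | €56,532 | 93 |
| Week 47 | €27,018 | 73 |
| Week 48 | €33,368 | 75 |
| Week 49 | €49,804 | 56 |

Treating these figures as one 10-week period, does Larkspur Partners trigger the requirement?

Yes

Total taxable turnover: €15,623 + €41,499 + €7,983 + €29,099 + €46,371 + €51,335 + €56,532 + €27,018 + €33,368 + €49,804 = €358,632 (> €340,000).
Total number of invoices issued: 140 + 141 + 161 + 144 + 233 + 173 + 93 + 73 + 75 + 56 = 1,289 (≤ 1,300).
The test is 'or': at least one threshold is exceeded.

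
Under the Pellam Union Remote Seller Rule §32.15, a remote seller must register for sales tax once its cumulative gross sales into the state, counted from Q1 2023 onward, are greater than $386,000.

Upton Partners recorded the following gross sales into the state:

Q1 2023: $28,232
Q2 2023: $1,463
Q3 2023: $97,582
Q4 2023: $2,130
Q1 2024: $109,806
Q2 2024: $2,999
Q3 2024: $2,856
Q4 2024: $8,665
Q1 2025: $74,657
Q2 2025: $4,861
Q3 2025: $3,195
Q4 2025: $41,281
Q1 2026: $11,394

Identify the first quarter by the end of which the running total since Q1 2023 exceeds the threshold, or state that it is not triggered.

Q1 2026

Through Q1 2023: $28,232
Through Q2 2023: $29,695
Through Q3 2023: $127,277
Through Q4 2023: $129,407
Through Q1 2024: $239,213
Through Q2 2024: $242,212
Through Q3 2024: $245,068
Through Q4 2024: $253,733
Through Q1 2025: $328,390
Through Q2 2025: $333,251
Through Q3 2025: $336,446
Through Q4 2025: $377,727
Through Q1 2026: $389,121 ← exceeds threshold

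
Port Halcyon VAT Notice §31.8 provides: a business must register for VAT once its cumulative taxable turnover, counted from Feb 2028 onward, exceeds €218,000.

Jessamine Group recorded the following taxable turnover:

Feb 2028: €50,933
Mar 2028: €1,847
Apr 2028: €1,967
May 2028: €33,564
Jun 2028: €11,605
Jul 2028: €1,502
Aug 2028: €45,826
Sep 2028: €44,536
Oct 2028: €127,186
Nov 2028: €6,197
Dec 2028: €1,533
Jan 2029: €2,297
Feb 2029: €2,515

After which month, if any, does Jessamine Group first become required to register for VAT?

Oct 2028

Through Feb 2028: €50,933
Through Mar 2028: €52,780
Through Apr 2028: €54,747
Through May 2028: €88,311
Through Jun 2028: €99,916
Through Jul 2028: €101,418
Through Aug 2028: €147,244
Through Sep 2028: €191,780
Through Oct 2028: €318,966 ← exceeds threshold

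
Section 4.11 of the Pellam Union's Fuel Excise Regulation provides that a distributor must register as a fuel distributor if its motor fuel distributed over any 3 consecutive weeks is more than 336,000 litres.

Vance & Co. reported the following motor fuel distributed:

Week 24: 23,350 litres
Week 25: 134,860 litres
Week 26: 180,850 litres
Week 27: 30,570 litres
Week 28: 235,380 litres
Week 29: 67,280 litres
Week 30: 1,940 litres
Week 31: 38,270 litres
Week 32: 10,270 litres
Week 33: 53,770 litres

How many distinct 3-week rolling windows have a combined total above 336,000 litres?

Week 24–Week 26: 23,350 litres + 134,860 litres + 180,850 litres = 339,060 litres (over)
Week 25–Week 27: 134,860 litres + 180,850 litres + 30,570 litres = 346,280 litres (over)
Week 26–Week 28: 180,850 litres + 30,570 litres + 235,380 litres = 446,800 litres (over)
Week 27–Week 29: 30,570 litres + 235,380 litres + 67,280 litres = 333,230 litres (under)
Week 28–Week 30: 235,380 litres + 67,280 litres + 1,940 litres = 304,600 litres (under)
Week 29–Week 31: 67,280 litres + 1,940 litres + 38,270 litres = 107,490 litres (under)
Week 30–Week 32: 1,940 litres + 38,270 litres + 10,270 litres = 50,480 litres (under)
Week 31–Week 33: 38,270 litres + 10,270 litres + 53,770 litres = 102,310 litres (under)
3 windows exceed the threshold.

3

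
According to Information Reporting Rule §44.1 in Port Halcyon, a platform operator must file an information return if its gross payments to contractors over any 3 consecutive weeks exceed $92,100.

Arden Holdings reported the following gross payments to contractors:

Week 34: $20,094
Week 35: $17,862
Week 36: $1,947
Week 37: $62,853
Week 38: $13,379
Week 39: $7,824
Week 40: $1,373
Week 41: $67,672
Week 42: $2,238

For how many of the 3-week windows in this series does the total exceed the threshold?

Week 34–Week 36: $20,094 + $17,862 + $1,947 = $39,903 (under)
Week 35–Week 37: $17,862 + $1,947 + $62,853 = $82,662 (under)
Week 36–Week 38: $1,947 + $62,853 + $13,379 = $78,179 (under)
Week 37–Week 39: $62,853 + $13,379 + $7,824 = $84,056 (under)
Week 38–Week 40: $13,379 + $7,824 + $1,373 = $22,576 (under)
Week 39–Week 41: $7,824 + $1,373 + $67,672 = $76,869 (under)
Week 40–Week 42: $1,373 + $67,672 + $2,238 = $71,283 (under)
0 windows exceed the threshold.

0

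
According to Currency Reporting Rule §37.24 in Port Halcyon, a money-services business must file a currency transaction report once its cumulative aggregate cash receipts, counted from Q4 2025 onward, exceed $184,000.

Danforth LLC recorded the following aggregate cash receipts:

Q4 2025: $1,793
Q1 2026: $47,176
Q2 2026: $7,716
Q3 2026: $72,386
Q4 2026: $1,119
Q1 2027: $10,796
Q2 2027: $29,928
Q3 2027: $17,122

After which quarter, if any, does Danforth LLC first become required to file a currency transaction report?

Through Q4 2025: $1,793
Through Q1 2026: $48,969
Through Q2 2026: $56,685
Through Q3 2026: $129,071
Through Q4 2026: $130,190
Through Q1 2027: $140,986
Through Q2 2027: $170,914
Through Q3 2027: $188,036 ← exceeds threshold

Q3 2027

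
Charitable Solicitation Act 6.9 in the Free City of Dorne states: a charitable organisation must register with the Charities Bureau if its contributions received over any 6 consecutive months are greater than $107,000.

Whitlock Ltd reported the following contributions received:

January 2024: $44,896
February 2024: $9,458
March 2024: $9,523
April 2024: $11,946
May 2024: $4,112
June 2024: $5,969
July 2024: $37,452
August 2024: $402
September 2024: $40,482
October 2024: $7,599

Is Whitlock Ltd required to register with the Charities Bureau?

January 2024–June 2024: $44,896 + $9,458 + $9,523 + $11,946 + $4,112 + $5,969 = $85,904 (under)
February 2024–July 2024: $9,458 + $9,523 + $11,946 + $4,112 + $5,969 + $37,452 = $78,460 (under)
March 2024–August 2024: $9,523 + $11,946 + $4,112 + $5,969 + $37,452 + $402 = $69,404 (under)
April 2024–September 2024: $11,946 + $4,112 + $5,969 + $37,452 + $402 + $40,482 = $100,363 (under)
May 2024–October 2024: $4,112 + $5,969 + $37,452 + $402 + $40,482 + $7,599 = $96,016 (under)
No window exceeds $107,000.

No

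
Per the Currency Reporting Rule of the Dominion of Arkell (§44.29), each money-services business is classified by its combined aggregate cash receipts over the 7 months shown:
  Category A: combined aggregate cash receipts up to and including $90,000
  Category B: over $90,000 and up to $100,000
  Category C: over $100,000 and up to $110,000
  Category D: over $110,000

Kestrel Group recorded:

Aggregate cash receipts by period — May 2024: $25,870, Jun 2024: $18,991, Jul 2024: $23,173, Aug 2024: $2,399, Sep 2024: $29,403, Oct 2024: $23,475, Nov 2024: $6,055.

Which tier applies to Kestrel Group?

Combined aggregate cash receipts: $25,870 + $18,991 + $23,173 + $2,399 + $29,403 + $23,475 + $6,055 = $129,366.
$129,366 > $110,000, so Category D applies.

Category D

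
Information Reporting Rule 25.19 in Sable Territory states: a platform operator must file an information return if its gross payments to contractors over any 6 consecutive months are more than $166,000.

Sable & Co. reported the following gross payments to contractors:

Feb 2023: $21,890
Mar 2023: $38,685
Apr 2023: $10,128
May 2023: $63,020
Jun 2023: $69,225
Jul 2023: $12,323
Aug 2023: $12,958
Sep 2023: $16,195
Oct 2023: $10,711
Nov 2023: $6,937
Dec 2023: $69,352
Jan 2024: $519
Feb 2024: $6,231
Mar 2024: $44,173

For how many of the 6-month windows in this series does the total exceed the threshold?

Feb 2023–Jul 2023: $21,890 + $38,685 + $10,128 + $63,020 + $69,225 + $12,323 = $215,271 (over)
Mar 2023–Aug 2023: $38,685 + $10,128 + $63,020 + $69,225 + $12,323 + $12,958 = $206,339 (over)
Apr 2023–Sep 2023: $10,128 + $63,020 + $69,225 + $12,323 + $12,958 + $16,195 = $183,849 (over)
May 2023–Oct 2023: $63,020 + $69,225 + $12,323 + $12,958 + $16,195 + $10,711 = $184,432 (over)
Jun 2023–Nov 2023: $69,225 + $12,323 + $12,958 + $16,195 + $10,711 + $6,937 = $128,349 (under)
Jul 2023–Dec 2023: $12,323 + $12,958 + $16,195 + $10,711 + $6,937 + $69,352 = $128,476 (under)
Aug 2023–Jan 2024: $12,958 + $16,195 + $10,711 + $6,937 + $69,352 + $519 = $116,672 (under)
Sep 2023–Feb 2024: $16,195 + $10,711 + $6,937 + $69,352 + $519 + $6,231 = $109,945 (under)
Oct 2023–Mar 2024: $10,711 + $6,937 + $69,352 + $519 + $6,231 + $44,173 = $137,923 (under)
4 windows exceed the threshold.

4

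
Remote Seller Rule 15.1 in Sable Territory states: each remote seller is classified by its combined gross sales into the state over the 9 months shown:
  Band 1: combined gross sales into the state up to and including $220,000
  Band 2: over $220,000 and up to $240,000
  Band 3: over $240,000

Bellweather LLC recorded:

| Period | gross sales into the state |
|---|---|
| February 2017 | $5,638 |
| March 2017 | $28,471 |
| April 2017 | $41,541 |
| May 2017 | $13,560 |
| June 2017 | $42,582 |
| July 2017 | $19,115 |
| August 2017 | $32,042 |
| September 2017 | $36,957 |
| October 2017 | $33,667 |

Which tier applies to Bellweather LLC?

Band 3

Combined gross sales into the state: $5,638 + $28,471 + $41,541 + $13,560 + $42,582 + $19,115 + $32,042 + $36,957 + $33,667 = $253,573.
$253,573 > $240,000, so Band 3 applies.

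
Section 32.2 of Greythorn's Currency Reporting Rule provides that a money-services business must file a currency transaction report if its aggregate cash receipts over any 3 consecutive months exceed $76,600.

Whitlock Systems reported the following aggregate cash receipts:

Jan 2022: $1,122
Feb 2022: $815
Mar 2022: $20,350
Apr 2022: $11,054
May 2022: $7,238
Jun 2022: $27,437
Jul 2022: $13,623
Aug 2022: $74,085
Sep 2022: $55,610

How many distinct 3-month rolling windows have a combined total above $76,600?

2

Jan 2022–Mar 2022: $1,122 + $815 + $20,350 = $22,287 (under)
Feb 2022–Apr 2022: $815 + $20,350 + $11,054 = $32,219 (under)
Mar 2022–May 2022: $20,350 + $11,054 + $7,238 = $38,642 (under)
Apr 2022–Jun 2022: $11,054 + $7,238 + $27,437 = $45,729 (under)
May 2022–Jul 2022: $7,238 + $27,437 + $13,623 = $48,298 (under)
Jun 2022–Aug 2022: $27,437 + $13,623 + $74,085 = $115,145 (over)
Jul 2022–Sep 2022: $13,623 + $74,085 + $55,610 = $143,318 (over)
2 windows exceed the threshold.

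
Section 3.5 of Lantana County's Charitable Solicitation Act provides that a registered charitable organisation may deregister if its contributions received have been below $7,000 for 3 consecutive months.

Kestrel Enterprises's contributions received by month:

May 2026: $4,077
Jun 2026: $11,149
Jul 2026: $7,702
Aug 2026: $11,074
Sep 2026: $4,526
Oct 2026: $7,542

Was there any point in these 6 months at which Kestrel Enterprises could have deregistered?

Months below $7,000: May 2026, Sep 2026.
Longest run of consecutive months below the threshold: 1.
1 < 3, so Kestrel Enterprises never became eligible.

No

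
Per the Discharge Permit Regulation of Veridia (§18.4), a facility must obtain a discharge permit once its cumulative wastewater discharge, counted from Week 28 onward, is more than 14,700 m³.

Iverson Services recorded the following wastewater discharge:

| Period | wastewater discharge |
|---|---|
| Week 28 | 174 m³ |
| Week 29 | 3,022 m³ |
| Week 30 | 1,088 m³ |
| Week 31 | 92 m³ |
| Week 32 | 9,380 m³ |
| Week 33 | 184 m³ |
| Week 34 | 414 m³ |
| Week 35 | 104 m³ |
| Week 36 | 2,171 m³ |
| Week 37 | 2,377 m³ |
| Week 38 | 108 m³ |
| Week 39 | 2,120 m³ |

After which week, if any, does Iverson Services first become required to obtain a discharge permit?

Week 36

Through Week 28: 174 m³
Through Week 29: 3,196 m³
Through Week 30: 4,284 m³
Through Week 31: 4,376 m³
Through Week 32: 13,756 m³
Through Week 33: 13,940 m³
Through Week 34: 14,354 m³
Through Week 35: 14,458 m³
Through Week 36: 16,629 m³ ← exceeds threshold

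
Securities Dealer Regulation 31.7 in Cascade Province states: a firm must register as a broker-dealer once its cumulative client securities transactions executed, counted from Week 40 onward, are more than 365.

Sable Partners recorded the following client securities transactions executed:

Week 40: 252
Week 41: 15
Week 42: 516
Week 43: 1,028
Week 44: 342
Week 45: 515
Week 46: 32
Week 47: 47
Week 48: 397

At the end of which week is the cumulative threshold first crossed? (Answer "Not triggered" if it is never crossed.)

Week 42

Through Week 40: 252
Through Week 41: 267
Through Week 42: 783 ← exceeds threshold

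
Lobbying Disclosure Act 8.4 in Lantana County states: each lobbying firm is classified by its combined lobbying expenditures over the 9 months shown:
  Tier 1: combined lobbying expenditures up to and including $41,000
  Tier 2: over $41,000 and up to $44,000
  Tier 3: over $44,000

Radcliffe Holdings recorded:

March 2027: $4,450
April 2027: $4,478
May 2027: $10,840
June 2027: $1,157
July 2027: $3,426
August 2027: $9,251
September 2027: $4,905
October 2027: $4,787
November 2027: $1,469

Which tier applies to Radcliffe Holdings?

Tier 3

Combined lobbying expenditures: $4,450 + $4,478 + $10,840 + $1,157 + $3,426 + $9,251 + $4,905 + $4,787 + $1,469 = $44,763.
$44,763 > $44,000, so Tier 3 applies.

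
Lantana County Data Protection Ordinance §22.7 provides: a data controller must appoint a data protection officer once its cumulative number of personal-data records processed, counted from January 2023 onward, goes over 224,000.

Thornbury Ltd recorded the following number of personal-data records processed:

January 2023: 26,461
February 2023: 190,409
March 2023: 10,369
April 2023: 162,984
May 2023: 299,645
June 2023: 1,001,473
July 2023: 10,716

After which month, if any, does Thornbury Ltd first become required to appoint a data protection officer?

March 2023

Through January 2023: 26,461
Through February 2023: 216,870
Through March 2023: 227,239 ← exceeds threshold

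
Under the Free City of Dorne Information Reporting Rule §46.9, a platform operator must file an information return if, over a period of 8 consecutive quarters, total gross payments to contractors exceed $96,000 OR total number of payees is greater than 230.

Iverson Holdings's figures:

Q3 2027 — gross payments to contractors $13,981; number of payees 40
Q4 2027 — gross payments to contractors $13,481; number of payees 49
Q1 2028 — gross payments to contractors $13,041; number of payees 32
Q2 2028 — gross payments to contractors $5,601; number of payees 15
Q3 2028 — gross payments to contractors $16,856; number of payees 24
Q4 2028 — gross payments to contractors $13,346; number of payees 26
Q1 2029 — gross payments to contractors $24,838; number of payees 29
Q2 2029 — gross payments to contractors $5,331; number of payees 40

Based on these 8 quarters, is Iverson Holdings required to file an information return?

Total gross payments to contractors: $13,981 + $13,481 + $13,041 + $5,601 + $16,856 + $13,346 + $24,838 + $5,331 = $106,475 (> $96,000).
Total number of payees: 40 + 49 + 32 + 15 + 24 + 26 + 29 + 40 = 255 (> 230).
The test is 'or': at least one threshold is exceeded.

Yes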